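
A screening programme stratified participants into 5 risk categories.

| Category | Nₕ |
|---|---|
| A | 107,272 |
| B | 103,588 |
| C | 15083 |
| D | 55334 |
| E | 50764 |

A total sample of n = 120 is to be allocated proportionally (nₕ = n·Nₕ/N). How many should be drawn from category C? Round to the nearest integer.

Share of category C = 15083/332041 = 0.04543.
Allocate 120 × 0.04543 = 5.451... → 5.

5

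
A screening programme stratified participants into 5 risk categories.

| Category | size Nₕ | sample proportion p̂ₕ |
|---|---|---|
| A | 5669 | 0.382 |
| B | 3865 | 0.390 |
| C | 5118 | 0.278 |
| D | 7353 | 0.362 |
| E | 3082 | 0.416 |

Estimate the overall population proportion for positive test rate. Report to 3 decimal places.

Wₕ = Nₕ/N with N = 25087: 0.2260, 0.1541, 0.2040, 0.2931, 0.1229.
p̂_st = 0.2260·0.382 + 0.1541·0.390 + 0.2040·0.278 + 0.2931·0.362 + 0.1229·0.416 ≈ 0.36033... → 0.360.

0.360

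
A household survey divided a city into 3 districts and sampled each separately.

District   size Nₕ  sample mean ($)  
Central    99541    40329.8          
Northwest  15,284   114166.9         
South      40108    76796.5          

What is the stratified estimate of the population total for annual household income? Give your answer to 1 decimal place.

8839549543.4

Population total = Σ Nₕ·x̄ₕ (each stratum's size times its mean).
99541·40329.8 + 15284·114166.9 + 40108·76796.5 = 4014468621.8 + 1744926899.6 + 3080154022 = 8839549543.4.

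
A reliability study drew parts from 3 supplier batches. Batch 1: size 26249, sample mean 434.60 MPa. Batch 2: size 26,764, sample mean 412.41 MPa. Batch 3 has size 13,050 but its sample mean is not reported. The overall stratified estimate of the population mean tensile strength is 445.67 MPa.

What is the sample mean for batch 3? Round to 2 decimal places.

536.15

Σ Nₕx̄ₕ = N·μ, so 13050·x̄_3 = 66063·445.67 − (26249·434.60 + 26764·412.41).
= 29442297.21 − 22445556.64 = 6996740.57.
x̄_3 = 6996740.57 / 13050 = 536.1487... → 536.15.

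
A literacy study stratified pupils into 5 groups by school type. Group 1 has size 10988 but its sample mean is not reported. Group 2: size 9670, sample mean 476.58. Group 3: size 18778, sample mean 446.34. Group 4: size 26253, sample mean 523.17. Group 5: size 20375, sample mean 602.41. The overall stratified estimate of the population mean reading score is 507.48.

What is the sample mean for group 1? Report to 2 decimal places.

425.64

Σ Nₕx̄ₕ = N·μ, so 10988·x̄_1 = 86064·507.48 − (9670·476.58 + 18778·446.34 + 26253·523.17 + 20375·602.41).
= 43675758.72 − 38998786.88 = 4676971.84.
x̄_1 = 4676971.84 / 10988 = 425.6436... → 425.64.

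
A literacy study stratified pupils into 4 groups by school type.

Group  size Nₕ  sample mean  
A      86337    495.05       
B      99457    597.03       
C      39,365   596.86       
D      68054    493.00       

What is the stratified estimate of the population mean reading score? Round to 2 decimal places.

542.83

x̄_st = (Σ Nₕx̄ₕ) / (Σ Nₕ) = (86337·495.05 + 99457·597.03 + 39365·596.86 + 68054·493.00) / 293213
= 159165960.46 / 293213 = 542.8339... → 542.83.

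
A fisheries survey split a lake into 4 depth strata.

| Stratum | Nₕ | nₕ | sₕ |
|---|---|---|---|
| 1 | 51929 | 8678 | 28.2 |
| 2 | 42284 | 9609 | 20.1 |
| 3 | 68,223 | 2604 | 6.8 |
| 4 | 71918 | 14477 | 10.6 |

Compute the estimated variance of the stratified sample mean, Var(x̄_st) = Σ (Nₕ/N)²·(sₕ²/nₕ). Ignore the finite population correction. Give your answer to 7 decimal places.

0.0081039

N = 234354. Term for each stratum: Wₕ²sₕ²/nₕ.
Var(x̄_st) = 0.0044993911 + 0.0013687411 + 0.0015048518 + 0.0007309095 = 0.0081038936 → 0.0081039.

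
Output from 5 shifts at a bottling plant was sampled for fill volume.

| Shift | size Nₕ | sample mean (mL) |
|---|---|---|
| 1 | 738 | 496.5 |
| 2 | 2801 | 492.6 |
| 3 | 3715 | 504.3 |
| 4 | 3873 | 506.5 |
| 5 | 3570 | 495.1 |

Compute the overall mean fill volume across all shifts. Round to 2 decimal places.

x̄_st = (Σ Nₕx̄ₕ) / (Σ Nₕ) = (738·496.5 + 2801·492.6 + 3715·504.3 + 3873·506.5 + 3570·495.1) / 14697
= 7348845.6 / 14697 = 500.0235... → 500.02.

500.02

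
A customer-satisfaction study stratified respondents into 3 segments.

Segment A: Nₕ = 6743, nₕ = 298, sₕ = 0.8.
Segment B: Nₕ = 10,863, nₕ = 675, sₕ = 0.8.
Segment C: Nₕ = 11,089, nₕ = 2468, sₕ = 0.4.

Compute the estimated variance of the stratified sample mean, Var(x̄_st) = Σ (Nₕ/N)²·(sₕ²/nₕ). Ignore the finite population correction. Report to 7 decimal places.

N = 28695; Wₕ = Nₕ/N.
segment A: (6743/28695)²·0.8²/298 = 0.0001185926
segment B: (10863/28695)²·0.8²/675 = 0.0001358824
segment C: (11089/28695)²·0.4²/2468 = 0.0000096816
Sum = 0.0002641566 → 0.0002642.

0.0002642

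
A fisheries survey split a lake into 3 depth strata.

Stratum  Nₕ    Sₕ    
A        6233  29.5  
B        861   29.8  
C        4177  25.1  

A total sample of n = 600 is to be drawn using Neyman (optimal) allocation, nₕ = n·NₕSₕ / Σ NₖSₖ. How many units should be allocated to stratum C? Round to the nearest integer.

Σ NₕSₕ = 6233·29.5 + 861·29.8 + 4177·25.1 = 314374.
Share for C: 104842.7/314374 = 0.33350.
n_C = 600 × 0.33350 = 200.098... → 200.

200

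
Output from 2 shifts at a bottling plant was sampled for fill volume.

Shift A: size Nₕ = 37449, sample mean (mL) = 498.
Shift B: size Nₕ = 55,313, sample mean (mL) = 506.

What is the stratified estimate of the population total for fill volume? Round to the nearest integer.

A: 37449·498 = 18649602
B: 55313·506 = 27988378
τ̂ = Σ Nₕx̄ₕ = 46637980.

46637980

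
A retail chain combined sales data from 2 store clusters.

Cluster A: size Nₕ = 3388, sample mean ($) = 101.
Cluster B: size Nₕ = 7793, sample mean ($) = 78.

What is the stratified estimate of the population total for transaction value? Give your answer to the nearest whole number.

A: 3388·101 = 342188
B: 7793·78 = 607854
τ̂ = Σ Nₕx̄ₕ = 950042.

950042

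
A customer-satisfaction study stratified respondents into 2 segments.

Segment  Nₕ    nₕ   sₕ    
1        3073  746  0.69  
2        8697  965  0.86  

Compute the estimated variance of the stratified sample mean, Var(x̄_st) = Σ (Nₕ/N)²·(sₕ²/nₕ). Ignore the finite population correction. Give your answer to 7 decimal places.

N = 11770; Wₕ = Nₕ/N.
segment 1: (3073/11770)²·0.69²/746 = 0.0000435042
segment 2: (8697/11770)²·0.86²/965 = 0.0004184616
Sum = 0.0004619658 → 0.0004620.

0.0004620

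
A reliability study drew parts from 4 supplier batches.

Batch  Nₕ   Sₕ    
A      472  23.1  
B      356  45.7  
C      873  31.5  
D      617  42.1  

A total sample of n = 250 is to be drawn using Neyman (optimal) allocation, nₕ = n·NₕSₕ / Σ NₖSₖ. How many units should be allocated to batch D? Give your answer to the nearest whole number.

Σ NₕSₕ = 472·23.1 + 356·45.7 + 873·31.5 + 617·42.1 = 80647.6.
Share for D: 25975.7/80647.6 = 0.32209.
n_D = 250 × 0.32209 = 80.522... → 81.

81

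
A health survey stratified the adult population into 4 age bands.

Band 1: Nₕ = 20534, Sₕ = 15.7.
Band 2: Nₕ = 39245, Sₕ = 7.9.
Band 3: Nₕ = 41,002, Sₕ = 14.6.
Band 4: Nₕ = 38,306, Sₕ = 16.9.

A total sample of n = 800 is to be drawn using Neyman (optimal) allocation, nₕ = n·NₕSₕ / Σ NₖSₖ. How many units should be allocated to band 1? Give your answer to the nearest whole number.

137

1: NₕSₕ = 20534·15.7 = 322383.8
2: NₕSₕ = 39245·7.9 = 310035.5
3: NₕSₕ = 41002·14.6 = 598629.2
4: NₕSₕ = 38306·16.9 = 647371.4
Σ NₕSₕ = 1878419.9.
n_1 = 800·322383.8/1878419.9 = 137.300... → 137.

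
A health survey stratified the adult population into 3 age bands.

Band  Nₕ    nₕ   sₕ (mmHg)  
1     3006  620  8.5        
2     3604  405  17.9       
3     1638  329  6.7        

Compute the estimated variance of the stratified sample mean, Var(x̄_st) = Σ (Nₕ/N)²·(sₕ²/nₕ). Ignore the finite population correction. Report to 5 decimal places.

0.17191

N = 8248. Term for each stratum: Wₕ²sₕ²/nₕ.
Var(x̄_st) = 0.01547843 + 0.15105089 + 0.00538126 = 0.17191058 → 0.17191.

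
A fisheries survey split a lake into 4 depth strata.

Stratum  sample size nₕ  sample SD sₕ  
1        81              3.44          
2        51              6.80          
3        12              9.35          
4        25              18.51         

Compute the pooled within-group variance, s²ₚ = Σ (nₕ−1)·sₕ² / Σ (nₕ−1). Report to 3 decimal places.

75.413

1: (81−1)·3.44² = 80·11.8336 = 946.688
2: (51−1)·6.80² = 50·46.24 = 2312
3: (12−1)·9.35² = 11·87.4225 = 961.6475
4: (25−1)·18.51² = 24·342.6201 = 8222.8824
Numerator = 12443.2179; denominator = Σ(nₕ−1) = 165.
s²ₚ = 12443.2179/165 = 75.41344... → 75.413.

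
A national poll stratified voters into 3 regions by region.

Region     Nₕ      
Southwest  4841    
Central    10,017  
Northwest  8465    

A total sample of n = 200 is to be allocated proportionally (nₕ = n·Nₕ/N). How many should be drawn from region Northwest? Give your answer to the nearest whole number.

73

Share of region Northwest = 8465/23323 = 0.36295.
Allocate 200 × 0.36295 = 72.589... → 73.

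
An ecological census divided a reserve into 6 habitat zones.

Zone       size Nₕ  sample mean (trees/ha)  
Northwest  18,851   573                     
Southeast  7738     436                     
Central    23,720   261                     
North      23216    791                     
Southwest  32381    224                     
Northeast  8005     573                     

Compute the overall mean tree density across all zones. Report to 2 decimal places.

443.95

N = 113911; weights Wₕ = Nₕ/N = (0.1655, 0.0679, 0.2082, 0.2038, 0.2843, 0.0703).
x̄_st = Σ Wₕ·x̄ₕ = 0.1655·573 + 0.0679·436 + 0.2082·261 + 0.2038·791 + 0.2843·224 + 0.0703·573 ≈ 443.9464...
→ 443.95.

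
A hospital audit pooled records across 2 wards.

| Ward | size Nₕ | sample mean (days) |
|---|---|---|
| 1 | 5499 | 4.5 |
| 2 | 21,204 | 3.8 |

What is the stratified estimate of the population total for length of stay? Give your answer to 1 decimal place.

105320.7

1: 5499·4.5 = 24745.5
2: 21204·3.8 = 80575.2
τ̂ = Σ Nₕx̄ₕ = 105320.7.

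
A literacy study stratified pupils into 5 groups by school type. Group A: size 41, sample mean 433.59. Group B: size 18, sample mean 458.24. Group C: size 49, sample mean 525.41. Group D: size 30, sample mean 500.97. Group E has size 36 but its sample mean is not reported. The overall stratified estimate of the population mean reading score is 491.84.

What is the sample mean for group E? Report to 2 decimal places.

521.68

Σ Nₕx̄ₕ = N·μ, so 36·x̄_E = 174·491.84 − (41·433.59 + 18·458.24 + 49·525.41 + 30·500.97).
= 85580.16 − 66799.7 = 18780.46.
x̄_E = 18780.46 / 36 = 521.6794... → 521.68.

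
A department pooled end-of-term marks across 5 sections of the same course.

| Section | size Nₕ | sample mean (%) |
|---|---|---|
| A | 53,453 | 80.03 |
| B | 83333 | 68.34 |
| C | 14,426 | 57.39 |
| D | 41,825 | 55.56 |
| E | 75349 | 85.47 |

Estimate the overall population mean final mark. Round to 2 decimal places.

72.90

N = 268386; weights Wₕ = Nₕ/N = (0.1992, 0.3105, 0.0538, 0.1558, 0.2807).
x̄_st = Σ Wₕ·x̄ₕ = 0.1992·80.03 + 0.3105·68.34 + 0.0538·57.39 + 0.1558·55.56 + 0.2807·85.47 ≈ 72.8973...
→ 72.90.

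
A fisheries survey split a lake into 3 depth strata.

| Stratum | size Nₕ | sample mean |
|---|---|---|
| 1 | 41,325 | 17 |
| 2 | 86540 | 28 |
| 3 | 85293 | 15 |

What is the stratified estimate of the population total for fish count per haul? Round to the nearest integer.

Estimate total by summing Nₕ·x̄ₕ over strata.
41325·17 + 86540·28 + 85293·15 = 702525 + 2423120 + 1279395 = 4405040.

4405040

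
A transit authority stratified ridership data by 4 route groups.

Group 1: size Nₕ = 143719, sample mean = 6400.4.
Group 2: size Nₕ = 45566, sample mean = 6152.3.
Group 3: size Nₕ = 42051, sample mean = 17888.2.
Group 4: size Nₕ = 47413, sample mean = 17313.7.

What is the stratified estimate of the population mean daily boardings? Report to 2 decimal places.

N = 278749; weights Wₕ = Nₕ/N = (0.5156, 0.1635, 0.1509, 0.1701).
x̄_st = Σ Wₕ·x̄ₕ = 0.5156·6400.4 + 0.1635·6152.3 + 0.1509·17888.2 + 0.1701·17313.7 ≈ 9949.1153...
→ 9949.12.

9949.12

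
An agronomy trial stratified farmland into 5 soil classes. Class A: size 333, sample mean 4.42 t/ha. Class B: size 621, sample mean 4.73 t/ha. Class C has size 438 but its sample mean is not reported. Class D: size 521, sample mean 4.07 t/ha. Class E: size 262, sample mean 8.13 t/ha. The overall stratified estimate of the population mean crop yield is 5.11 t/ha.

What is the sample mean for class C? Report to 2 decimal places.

5.60

N = 333 + 621 + 438 + 521 + 262 = 2175.
Overall total = μ·N = 5.11·2175 = 11114.25.
Subtract the known strata: 333·4.42 + 621·4.73 + 521·4.07 + 262·8.13 = 8659.72.
Remaining total for class C: 11114.25 − 8659.72 = 2454.53.
Divide by its size: 2454.53 / 438 = 5.6039... → 5.60.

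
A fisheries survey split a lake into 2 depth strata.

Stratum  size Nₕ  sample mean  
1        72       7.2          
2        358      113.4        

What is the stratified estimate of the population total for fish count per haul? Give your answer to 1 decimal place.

Estimate total by summing Nₕ·x̄ₕ over strata.
72·7.2 + 358·113.4 = 518.4 + 40597.2 = 41115.6.

41115.6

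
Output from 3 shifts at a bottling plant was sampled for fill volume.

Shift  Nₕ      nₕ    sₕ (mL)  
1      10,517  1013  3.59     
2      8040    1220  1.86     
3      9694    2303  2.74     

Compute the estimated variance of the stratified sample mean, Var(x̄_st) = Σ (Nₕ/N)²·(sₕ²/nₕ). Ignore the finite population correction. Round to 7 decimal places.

N = 28251. Term for each stratum: Wₕ²sₕ²/nₕ.
Var(x̄_st) = 0.0017631755 + 0.0002296733 + 0.0003838359 = 0.0023766847 → 0.0023767.

0.0023767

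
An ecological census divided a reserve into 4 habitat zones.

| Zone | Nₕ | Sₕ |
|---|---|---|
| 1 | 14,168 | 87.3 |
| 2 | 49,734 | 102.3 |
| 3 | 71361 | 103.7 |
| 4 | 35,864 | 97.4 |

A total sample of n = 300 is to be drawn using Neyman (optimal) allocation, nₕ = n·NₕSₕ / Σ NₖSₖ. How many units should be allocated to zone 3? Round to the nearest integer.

1: NₕSₕ = 14168·87.3 = 1236866.4
2: NₕSₕ = 49734·102.3 = 5087788.2
3: NₕSₕ = 71361·103.7 = 7400135.7
4: NₕSₕ = 35864·97.4 = 3493153.6
Σ NₕSₕ = 17217943.9.
n_3 = 300·7400135.7/17217943.9 = 128.938... → 129.

129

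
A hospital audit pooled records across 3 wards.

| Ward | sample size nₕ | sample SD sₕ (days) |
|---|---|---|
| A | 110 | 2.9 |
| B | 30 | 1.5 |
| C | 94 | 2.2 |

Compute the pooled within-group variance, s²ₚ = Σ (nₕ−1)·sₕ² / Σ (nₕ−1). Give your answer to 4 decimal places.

6.1994

A: (110−1)·2.9² = 109·8.41 = 916.69
B: (30−1)·1.5² = 29·2.25 = 65.25
C: (94−1)·2.2² = 93·4.84 = 450.12
Numerator = 1432.06; denominator = Σ(nₕ−1) = 231.
s²ₚ = 1432.06/231 = 6.199394... → 6.1994.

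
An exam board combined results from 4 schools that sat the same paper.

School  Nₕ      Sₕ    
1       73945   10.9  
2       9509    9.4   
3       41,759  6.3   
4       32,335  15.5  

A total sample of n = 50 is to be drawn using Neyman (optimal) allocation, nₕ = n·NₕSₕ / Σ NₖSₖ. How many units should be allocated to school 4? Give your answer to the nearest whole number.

Σ NₕSₕ = 73945·10.9 + 9509·9.4 + 41759·6.3 + 32335·15.5 = 1659659.3.
Share for 4: 501192.5/1659659.3 = 0.30199.
n_4 = 50 × 0.30199 = 15.099... → 15.

15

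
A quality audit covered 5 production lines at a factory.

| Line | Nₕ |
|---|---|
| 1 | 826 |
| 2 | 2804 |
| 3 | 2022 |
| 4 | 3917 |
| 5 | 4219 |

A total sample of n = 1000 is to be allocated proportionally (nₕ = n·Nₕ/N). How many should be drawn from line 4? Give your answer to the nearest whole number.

N = 826 + 2804 + 2022 + 3917 + 4219 = 13788.
n_4 = 1000·3917/13788 = 284.088... → 284.

284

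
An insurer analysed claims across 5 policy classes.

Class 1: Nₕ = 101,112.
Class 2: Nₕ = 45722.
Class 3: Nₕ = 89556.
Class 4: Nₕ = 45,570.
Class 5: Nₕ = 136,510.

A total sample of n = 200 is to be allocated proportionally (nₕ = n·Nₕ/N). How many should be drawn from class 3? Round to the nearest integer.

Share of class 3 = 89556/418470 = 0.21401.
Allocate 200 × 0.21401 = 42.802... → 43.

43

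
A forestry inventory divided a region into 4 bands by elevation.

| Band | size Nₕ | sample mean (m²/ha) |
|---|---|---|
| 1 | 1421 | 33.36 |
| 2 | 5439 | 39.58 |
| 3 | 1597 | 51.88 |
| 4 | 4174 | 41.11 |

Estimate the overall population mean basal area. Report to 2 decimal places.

40.94

x̄_st = (Σ Nₕx̄ₕ) / (Σ Nₕ) = (1421·33.36 + 5439·39.58 + 1597·51.88 + 4174·41.11) / 12631
= 517125.68 / 12631 = 40.9410... → 40.94.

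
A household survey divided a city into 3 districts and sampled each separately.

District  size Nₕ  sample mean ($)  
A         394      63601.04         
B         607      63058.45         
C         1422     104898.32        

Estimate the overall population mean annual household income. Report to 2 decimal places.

87701.49

x̄_st = (Σ Nₕx̄ₕ) / (Σ Nₕ) = (394·63601.04 + 607·63058.45 + 1422·104898.32) / 2423
= 212500699.95 / 2423 = 87701.4857... → 87701.49.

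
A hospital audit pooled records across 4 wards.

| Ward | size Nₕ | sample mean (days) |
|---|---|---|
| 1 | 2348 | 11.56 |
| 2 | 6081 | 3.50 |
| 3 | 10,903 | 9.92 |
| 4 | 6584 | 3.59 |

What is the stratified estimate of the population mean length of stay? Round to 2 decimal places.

6.95

N = 2348 + 6081 + 10903 + 6584 = 25916.
The stratified mean weights each stratum mean by its population share Nₕ/N.
Σ Nₕx̄ₕ = 2348·11.56 + 6081·3.50 + 10903·9.92 + 6584·3.59 = 27142.88 + 21283.5 + 108157.76 + 23636.56 = 180220.7.
Divide by N: 180220.7 / 25916 = 6.9540... → 6.95.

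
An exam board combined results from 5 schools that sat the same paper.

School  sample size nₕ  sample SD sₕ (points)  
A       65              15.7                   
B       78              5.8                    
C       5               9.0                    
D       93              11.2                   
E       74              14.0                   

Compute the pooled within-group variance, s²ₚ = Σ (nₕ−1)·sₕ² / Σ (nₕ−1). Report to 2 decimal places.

Degrees of freedom: 64 + 77 + 4 + 92 + 73 = 310.
Σ(nₕ−1)sₕ² = 64·246.49 + 77·33.64 + 4·81 + 92·125.44 + 73·196 = 44538.12.
s²ₚ = 44538.12 / 310 = 143.6714... → 143.67.

143.67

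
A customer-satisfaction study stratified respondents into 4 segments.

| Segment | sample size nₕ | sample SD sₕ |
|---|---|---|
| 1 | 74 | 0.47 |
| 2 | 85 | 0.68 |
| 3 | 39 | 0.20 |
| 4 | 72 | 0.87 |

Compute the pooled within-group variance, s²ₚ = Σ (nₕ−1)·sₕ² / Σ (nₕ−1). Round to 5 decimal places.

1: (74−1)·0.47² = 73·0.2209 = 16.1257
2: (85−1)·0.68² = 84·0.4624 = 38.8416
3: (39−1)·0.20² = 38·0.04 = 1.52
4: (72−1)·0.87² = 71·0.7569 = 53.7399
Numerator = 110.2272; denominator = Σ(nₕ−1) = 266.
s²ₚ = 110.2272/266 = 0.4143880... → 0.41439.

0.41439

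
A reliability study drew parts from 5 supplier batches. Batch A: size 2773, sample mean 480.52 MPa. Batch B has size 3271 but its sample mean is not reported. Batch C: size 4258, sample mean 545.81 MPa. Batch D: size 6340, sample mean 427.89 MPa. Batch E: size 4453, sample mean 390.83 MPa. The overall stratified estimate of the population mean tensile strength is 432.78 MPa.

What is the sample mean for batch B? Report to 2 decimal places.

311.76

Σ Nₕx̄ₕ = N·μ, so 3271·x̄_B = 21095·432.78 − (2773·480.52 + 4258·545.81 + 6340·427.89 + 4453·390.83).
= 9129494.1 − 8109729.53 = 1019764.57.
x̄_B = 1019764.57 / 3271 = 311.7593... → 311.76.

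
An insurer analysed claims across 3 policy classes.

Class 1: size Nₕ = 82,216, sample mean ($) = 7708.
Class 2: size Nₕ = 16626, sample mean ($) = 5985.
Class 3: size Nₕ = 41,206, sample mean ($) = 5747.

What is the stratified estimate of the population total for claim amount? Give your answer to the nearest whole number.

Population total = Σ Nₕ·x̄ₕ (each stratum's size times its mean).
82216·7708 + 16626·5985 + 41206·5747 = 633720928 + 99506610 + 236810882 = 970038420.

970038420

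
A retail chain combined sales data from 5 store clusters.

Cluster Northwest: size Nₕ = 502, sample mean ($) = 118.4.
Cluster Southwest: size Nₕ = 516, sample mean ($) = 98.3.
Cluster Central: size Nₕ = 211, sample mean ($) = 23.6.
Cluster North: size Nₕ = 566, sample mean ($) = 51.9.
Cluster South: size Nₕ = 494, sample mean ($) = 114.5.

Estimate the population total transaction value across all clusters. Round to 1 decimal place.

201077.6

Northwest: 502·118.4 = 59436.8
Southwest: 516·98.3 = 50722.8
Central: 211·23.6 = 4979.6
North: 566·51.9 = 29375.4
South: 494·114.5 = 56563
τ̂ = Σ Nₕx̄ₕ = 201077.6.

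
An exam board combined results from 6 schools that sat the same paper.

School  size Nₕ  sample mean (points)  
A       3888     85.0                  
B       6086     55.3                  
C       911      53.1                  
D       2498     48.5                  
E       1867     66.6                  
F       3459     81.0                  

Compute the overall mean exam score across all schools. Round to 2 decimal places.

66.34

N = 3888 + 6086 + 911 + 2498 + 1867 + 3459 = 18709.
Overall mean = Σ (Nₕ/N)·x̄ₕ — weight by population share, not a simple average.
Σ Nₕx̄ₕ = 3888·85.0 + 6086·55.3 + 911·53.1 + 2498·48.5 + 1867·66.6 + 3459·81.0 = 330480 + 336555.8 + 48374.1 + 121153 + 124342.2 + 280179 = 1241084.1.
Divide by N: 1241084.1 / 18709 = 66.3362... → 66.34.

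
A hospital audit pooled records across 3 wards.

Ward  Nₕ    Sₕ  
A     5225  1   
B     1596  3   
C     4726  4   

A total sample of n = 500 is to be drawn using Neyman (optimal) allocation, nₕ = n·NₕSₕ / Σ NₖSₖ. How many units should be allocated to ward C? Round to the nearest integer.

A: NₕSₕ = 5225·1 = 5225
B: NₕSₕ = 1596·3 = 4788
C: NₕSₕ = 4726·4 = 18904
Σ NₕSₕ = 28917.
n_C = 500·18904/28917 = 326.867... → 327.

327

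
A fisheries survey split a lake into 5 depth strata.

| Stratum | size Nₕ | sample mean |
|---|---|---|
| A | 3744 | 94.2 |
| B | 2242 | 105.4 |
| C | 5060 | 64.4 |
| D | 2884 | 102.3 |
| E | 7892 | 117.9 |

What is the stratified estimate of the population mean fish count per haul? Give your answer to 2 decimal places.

N = 3744 + 2242 + 5060 + 2884 + 7892 = 21822.
Overall mean = Σ (Nₕ/N)·x̄ₕ — weight by population share, not a simple average.
Σ Nₕx̄ₕ = 3744·94.2 + 2242·105.4 + 5060·64.4 + 2884·102.3 + 7892·117.9 = 352684.8 + 236306.8 + 325864 + 295033.2 + 930466.8 = 2140355.6.
Divide by N: 2140355.6 / 21822 = 98.0825... → 98.08.

98.08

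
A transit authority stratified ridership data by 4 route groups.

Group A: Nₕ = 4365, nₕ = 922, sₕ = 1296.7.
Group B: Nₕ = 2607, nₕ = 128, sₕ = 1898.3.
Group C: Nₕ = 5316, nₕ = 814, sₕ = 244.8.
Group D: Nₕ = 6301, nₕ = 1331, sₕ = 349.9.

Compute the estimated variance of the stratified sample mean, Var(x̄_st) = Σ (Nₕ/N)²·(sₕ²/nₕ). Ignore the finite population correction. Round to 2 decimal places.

N = 18589. Term for each stratum: Wₕ²sₕ²/nₕ.
Var(x̄_st) = 100.55520 + 553.71939 + 6.02083 + 10.56858 = 670.86401 → 670.86.

670.86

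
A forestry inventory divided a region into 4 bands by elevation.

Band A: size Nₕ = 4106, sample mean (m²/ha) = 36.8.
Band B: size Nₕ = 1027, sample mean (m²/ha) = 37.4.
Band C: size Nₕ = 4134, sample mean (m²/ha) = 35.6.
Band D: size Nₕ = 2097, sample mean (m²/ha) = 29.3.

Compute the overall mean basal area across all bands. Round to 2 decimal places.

x̄_st = (Σ Nₕx̄ₕ) / (Σ Nₕ) = (4106·36.8 + 1027·37.4 + 4134·35.6 + 2097·29.3) / 11364
= 398123.1 / 11364 = 35.0337... → 35.03.

35.03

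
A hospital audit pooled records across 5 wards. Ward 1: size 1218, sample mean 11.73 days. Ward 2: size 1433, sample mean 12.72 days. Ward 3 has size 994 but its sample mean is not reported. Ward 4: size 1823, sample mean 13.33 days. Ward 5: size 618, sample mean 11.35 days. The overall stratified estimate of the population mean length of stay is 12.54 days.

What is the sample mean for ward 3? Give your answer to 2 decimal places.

12.56

N = 1218 + 1433 + 994 + 1823 + 618 = 6086.
Overall total = μ·N = 12.54·6086 = 76318.44.
Subtract the known strata: 1218·11.73 + 1433·12.72 + 1823·13.33 + 618·11.35 = 63829.79.
Remaining total for ward 3: 76318.44 − 63829.79 = 12488.65.
Divide by its size: 12488.65 / 994 = 12.5640... → 12.56.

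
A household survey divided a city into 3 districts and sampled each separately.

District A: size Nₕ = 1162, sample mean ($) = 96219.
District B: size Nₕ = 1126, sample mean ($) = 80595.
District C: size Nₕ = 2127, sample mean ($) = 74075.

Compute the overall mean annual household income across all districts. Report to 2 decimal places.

N = 1162 + 1126 + 2127 = 4415.
Weight each subgroup mean by Nₕ/N and sum.
Σ Nₕx̄ₕ = 1162·96219 + 1126·80595 + 2127·74075 = 111806478 + 90749970 + 157557525 = 360113973.
Divide by N: 360113973 / 4415 = 81566.0188... → 81566.02.

81566.02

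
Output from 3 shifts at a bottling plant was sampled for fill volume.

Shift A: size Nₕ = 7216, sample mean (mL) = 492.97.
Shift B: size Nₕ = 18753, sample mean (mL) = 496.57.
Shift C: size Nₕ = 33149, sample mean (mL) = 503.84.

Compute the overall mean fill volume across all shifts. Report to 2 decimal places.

500.21

N = 7216 + 18753 + 33149 = 59118.
The stratified mean weights each stratum mean by its population share Nₕ/N.
Σ Nₕx̄ₕ = 7216·492.97 + 18753·496.57 + 33149·503.84 = 3557271.52 + 9312177.21 + 16701792.16 = 29571240.89.
Divide by N: 29571240.89 / 59118 = 500.2071... → 500.21.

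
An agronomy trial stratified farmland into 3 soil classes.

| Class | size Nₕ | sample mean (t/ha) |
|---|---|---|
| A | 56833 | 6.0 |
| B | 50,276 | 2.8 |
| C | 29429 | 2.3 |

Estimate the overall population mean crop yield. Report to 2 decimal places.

N = 136538; weights Wₕ = Nₕ/N = (0.4162, 0.3682, 0.2155).
x̄_st = Σ Wₕ·x̄ₕ = 0.4162·6.0 + 0.3682·2.8 + 0.2155·2.3 ≈ 4.0242...
→ 4.02.

4.02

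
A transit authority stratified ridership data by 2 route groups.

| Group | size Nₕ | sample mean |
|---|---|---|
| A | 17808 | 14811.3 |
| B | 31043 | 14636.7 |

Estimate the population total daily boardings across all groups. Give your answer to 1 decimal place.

718126708.5

A: 17808·14811.3 = 263759630.4
B: 31043·14636.7 = 454367078.1
τ̂ = Σ Nₕx̄ₕ = 718126708.5.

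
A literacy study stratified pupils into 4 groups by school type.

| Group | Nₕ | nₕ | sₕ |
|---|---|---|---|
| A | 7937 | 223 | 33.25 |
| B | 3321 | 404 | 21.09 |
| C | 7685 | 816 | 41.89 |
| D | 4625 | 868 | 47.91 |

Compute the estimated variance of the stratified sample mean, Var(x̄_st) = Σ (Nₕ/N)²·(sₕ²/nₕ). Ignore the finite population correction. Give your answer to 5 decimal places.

0.91462

N = 23568; Wₕ = Nₕ/N.
group A: (7937/23568)²·33.25²/223 = 0.56227107
group B: (3321/23568)²·21.09²/404 = 0.02186070
group C: (7685/23568)²·41.89²/816 = 0.22865086
group D: (4625/23568)²·47.91²/868 = 0.10183818
Sum = 0.91462081 → 0.91462.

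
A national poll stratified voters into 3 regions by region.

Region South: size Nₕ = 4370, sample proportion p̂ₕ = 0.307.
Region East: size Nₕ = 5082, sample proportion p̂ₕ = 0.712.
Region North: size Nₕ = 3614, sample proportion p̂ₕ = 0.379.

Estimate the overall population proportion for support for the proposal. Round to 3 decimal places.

Wₕ = Nₕ/N with N = 13066: 0.3345, 0.3889, 0.2766.
p̂_st = 0.3345·0.307 + 0.3889·0.712 + 0.2766·0.379 ≈ 0.48444... → 0.484.

0.484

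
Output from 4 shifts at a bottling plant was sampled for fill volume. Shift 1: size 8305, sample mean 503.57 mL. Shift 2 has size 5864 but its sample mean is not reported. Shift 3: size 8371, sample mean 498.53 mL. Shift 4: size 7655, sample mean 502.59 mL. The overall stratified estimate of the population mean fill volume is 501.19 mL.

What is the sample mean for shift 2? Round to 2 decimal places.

N = 8305 + 5864 + 8371 + 7655 = 30195.
Overall total = μ·N = 501.19·30195 = 15133432.05.
Subtract the known strata: 8305·503.57 + 8371·498.53 + 7655·502.59 = 12202669.93.
Remaining total for shift 2: 15133432.05 − 12202669.93 = 2930762.12.
Divide by its size: 2930762.12 / 5864 = 499.7889... → 499.79.

499.79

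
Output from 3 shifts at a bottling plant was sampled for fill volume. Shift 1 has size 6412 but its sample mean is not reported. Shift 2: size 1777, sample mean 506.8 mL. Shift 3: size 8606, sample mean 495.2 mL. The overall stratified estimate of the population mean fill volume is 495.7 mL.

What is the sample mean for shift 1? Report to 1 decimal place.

Σ Nₕx̄ₕ = N·μ, so 6412·x̄_1 = 16795·495.7 − (1777·506.8 + 8606·495.2).
= 8325281.5 − 5162274.8 = 3163006.7.
x̄_1 = 3163006.7 / 6412 = 493.295... → 493.3.

493.3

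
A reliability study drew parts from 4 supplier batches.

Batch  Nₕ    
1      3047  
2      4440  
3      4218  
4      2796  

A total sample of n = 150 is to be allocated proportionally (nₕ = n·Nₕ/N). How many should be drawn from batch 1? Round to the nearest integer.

Share of batch 1 = 3047/14501 = 0.21012.
Allocate 150 × 0.21012 = 31.519... → 32.

32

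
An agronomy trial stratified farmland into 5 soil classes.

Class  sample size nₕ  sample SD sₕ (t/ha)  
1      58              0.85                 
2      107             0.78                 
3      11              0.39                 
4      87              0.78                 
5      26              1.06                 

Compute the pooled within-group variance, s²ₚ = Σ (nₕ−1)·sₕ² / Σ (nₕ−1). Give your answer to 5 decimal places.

1: (58−1)·0.85² = 57·0.7225 = 41.1825
2: (107−1)·0.78² = 106·0.6084 = 64.4904
3: (11−1)·0.39² = 10·0.1521 = 1.521
4: (87−1)·0.78² = 86·0.6084 = 52.3224
5: (26−1)·1.06² = 25·1.1236 = 28.09
Numerator = 187.6063; denominator = Σ(nₕ−1) = 284.
s²ₚ = 187.6063/284 = 0.6605856... → 0.66059.

0.66059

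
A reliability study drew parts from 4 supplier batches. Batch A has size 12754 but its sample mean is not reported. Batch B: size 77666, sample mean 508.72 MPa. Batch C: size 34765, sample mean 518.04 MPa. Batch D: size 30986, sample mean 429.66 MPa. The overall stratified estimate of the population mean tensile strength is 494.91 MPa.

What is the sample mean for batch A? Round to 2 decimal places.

506.29

N = 12754 + 77666 + 34765 + 30986 = 156171.
Overall total = μ·N = 494.91·156171 = 77290589.61.
Subtract the known strata: 77666·508.72 + 34765·518.04 + 30986·429.66 = 70833352.88.
Remaining total for batch A: 77290589.61 − 70833352.88 = 6457236.73.
Divide by its size: 6457236.73 / 12754 = 506.2911... → 506.29.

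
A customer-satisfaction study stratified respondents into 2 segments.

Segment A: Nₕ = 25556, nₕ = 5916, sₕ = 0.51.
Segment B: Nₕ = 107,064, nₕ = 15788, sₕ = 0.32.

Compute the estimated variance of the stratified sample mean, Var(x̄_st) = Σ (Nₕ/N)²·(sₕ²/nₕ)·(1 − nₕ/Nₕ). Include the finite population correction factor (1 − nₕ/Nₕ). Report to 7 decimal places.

N = 132620; Wₕ = Nₕ/N.
segment A: (25556/132620)²·0.51²/5916·(1 − 5916/25556) = 0.0000012547
segment B: (107064/132620)²·0.32²/15788·(1 − 15788/107064) = 0.0000036038
Sum = 0.0000048584 → 0.0000049.

0.0000049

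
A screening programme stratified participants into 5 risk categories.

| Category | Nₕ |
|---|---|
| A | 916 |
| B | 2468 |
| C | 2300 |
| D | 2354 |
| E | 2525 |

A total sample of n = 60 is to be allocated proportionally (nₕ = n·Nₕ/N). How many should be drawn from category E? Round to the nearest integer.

Share of category E = 2525/10563 = 0.23904.
Allocate 60 × 0.23904 = 14.343... → 14.

14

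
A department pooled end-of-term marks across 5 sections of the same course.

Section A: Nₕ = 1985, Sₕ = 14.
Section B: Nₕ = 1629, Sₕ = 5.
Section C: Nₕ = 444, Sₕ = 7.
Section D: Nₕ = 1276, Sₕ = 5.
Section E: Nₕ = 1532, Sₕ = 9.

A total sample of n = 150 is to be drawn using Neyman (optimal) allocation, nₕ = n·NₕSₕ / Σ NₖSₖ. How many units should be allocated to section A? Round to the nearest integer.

70

Σ NₕSₕ = 1985·14 + 1629·5 + 444·7 + 1276·5 + 1532·9 = 59211.
Share for A: 27790/59211 = 0.46934.
n_A = 150 × 0.46934 = 70.401... → 70.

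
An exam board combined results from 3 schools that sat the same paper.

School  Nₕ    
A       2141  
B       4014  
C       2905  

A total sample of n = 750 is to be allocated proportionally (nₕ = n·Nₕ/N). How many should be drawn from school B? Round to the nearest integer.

332

Share of school B = 4014/9060 = 0.44305.
Allocate 750 × 0.44305 = 332.285... → 332.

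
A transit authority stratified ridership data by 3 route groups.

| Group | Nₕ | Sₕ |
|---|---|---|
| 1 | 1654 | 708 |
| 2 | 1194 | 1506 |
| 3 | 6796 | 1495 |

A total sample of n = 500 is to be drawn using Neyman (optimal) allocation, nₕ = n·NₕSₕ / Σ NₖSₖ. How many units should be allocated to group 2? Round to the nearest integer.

68

1: NₕSₕ = 1654·708 = 1171032
2: NₕSₕ = 1194·1506 = 1798164
3: NₕSₕ = 6796·1495 = 10160020
Σ NₕSₕ = 13129216.
n_2 = 500·1798164/13129216 = 68.479... → 68.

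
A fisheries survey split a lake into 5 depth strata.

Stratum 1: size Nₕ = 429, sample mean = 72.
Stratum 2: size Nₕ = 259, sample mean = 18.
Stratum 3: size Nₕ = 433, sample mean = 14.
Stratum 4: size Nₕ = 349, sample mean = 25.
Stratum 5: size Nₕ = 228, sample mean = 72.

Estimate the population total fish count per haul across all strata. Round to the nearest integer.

1: 429·72 = 30888
2: 259·18 = 4662
3: 433·14 = 6062
4: 349·25 = 8725
5: 228·72 = 16416
τ̂ = Σ Nₕx̄ₕ = 66753.

66753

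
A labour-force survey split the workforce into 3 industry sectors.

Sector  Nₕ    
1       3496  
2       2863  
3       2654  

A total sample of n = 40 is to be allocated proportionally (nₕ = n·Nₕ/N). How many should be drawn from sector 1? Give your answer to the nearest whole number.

Share of sector 1 = 3496/9013 = 0.38788.
Allocate 40 × 0.38788 = 15.515... → 16.

16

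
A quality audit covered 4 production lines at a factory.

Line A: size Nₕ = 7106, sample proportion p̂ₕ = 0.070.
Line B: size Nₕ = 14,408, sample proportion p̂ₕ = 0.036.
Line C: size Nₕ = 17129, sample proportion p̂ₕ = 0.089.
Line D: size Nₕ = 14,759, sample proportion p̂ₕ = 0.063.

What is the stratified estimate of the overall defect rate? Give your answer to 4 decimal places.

N = 7106 + 14408 + 17129 + 14759 = 53402.
Overall proportion = Σ (Nₕ/N)·p̂ₕ.
Σ Nₕp̂ₕ = 497.42 + 518.688 + 1524.481 + 929.817 = 3470.406.
3470.406 / 53402 = 0.064986... → 0.0650.

0.0650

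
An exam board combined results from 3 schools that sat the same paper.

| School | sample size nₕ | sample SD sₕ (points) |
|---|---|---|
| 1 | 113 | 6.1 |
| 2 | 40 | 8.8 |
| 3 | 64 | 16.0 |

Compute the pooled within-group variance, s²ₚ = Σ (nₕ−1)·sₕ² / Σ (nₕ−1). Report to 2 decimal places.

1: (113−1)·6.1² = 112·37.21 = 4167.52
2: (40−1)·8.8² = 39·77.44 = 3020.16
3: (64−1)·16.0² = 63·256 = 16128
Numerator = 23315.68; denominator = Σ(nₕ−1) = 214.
s²ₚ = 23315.68/214 = 108.9518... → 108.95.

108.95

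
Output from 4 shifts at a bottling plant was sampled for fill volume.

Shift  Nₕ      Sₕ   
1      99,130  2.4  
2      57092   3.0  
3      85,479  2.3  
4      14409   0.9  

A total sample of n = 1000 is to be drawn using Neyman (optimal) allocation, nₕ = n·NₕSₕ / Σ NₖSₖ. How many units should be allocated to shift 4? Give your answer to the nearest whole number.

Σ NₕSₕ = 99130·2.4 + 57092·3.0 + 85479·2.3 + 14409·0.9 = 618757.8.
Share for 4: 12968.1/618757.8 = 0.02096.
n_4 = 1000 × 0.02096 = 20.958... → 21.

21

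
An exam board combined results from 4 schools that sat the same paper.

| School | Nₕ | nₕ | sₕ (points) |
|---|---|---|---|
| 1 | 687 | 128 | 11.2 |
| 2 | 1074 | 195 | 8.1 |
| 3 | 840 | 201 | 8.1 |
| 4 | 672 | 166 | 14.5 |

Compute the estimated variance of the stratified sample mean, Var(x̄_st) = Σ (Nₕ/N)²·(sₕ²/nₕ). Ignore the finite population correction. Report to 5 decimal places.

N = 3273. Term for each stratum: Wₕ²sₕ²/nₕ.
Var(x̄_st) = 0.04317651 + 0.03622864 + 0.02150010 + 0.05339179 = 0.15429704 → 0.15430.

0.15430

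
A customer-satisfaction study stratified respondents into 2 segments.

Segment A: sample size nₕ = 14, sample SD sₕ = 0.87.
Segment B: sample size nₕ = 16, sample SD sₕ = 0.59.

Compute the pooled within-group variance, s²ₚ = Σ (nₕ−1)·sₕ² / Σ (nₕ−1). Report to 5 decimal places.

Degrees of freedom: 13 + 15 = 28.
Σ(nₕ−1)sₕ² = 13·0.7569 + 15·0.3481 = 15.0612.
s²ₚ = 15.0612 / 28 = 0.5379 → 0.53790.

0.53790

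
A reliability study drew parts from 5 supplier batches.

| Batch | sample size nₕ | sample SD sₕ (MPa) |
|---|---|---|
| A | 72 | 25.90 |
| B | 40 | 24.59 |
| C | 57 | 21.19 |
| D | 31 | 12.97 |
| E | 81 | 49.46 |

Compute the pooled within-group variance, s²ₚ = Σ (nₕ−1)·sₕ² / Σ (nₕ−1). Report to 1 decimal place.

1076.5

A: (72−1)·25.90² = 71·670.81 = 47627.51
B: (40−1)·24.59² = 39·604.6681 = 23582.0559
C: (57−1)·21.19² = 56·449.0161 = 25144.9016
D: (31−1)·12.97² = 30·168.2209 = 5046.627
E: (81−1)·49.46² = 80·2446.2916 = 195703.328
Numerator = 297104.4225; denominator = Σ(nₕ−1) = 276.
s²ₚ = 297104.4225/276 = 1076.465... → 1076.5.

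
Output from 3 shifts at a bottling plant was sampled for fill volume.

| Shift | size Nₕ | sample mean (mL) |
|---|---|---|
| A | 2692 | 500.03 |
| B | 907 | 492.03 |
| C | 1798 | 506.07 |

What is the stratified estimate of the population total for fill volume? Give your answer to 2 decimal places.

2702265.83

A: 2692·500.03 = 1346080.76
B: 907·492.03 = 446271.21
C: 1798·506.07 = 909913.86
τ̂ = Σ Nₕx̄ₕ = 2702265.83.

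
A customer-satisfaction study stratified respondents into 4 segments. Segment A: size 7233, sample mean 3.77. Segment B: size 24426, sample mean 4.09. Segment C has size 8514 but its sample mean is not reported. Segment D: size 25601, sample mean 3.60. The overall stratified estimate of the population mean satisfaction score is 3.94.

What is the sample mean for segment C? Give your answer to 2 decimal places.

4.68

Σ Nₕx̄ₕ = N·μ, so 8514·x̄_C = 65774·3.94 − (7233·3.77 + 24426·4.09 + 25601·3.60).
= 259149.56 − 219334.35 = 39815.21.
x̄_C = 39815.21 / 8514 = 4.6764... → 4.68.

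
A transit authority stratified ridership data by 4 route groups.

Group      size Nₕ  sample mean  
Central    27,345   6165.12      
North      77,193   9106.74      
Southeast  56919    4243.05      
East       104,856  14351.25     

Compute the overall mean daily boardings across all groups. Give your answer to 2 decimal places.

N = 27345 + 77193 + 56919 + 104856 = 266313.
The stratified mean weights each stratum mean by its population share Nₕ/N.
Σ Nₕx̄ₕ = 27345·6165.12 + 77193·9106.74 + 56919·4243.05 + 104856·14351.25 = 168585206.4 + 702976580.82 + 241510162.95 + 1504814670 = 2617886620.17.
Divide by N: 2617886620.17 / 266313 = 9830.1120... → 9830.11.

9830.11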